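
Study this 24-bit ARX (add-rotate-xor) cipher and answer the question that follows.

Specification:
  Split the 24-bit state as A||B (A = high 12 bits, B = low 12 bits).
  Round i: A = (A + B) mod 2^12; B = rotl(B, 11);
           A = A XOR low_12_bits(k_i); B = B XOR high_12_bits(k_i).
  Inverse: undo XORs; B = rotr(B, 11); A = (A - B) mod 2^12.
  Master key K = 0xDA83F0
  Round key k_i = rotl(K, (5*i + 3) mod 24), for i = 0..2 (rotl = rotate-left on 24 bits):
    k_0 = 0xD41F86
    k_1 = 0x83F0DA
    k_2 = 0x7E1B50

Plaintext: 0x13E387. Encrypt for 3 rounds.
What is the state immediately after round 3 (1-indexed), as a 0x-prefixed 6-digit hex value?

s_0 = plaintext = 0x13E387
s_1 = Round(s_0, k_0) = 0xB43482
s_2 = Round(s_1, k_1) = 0xF1FA7E
s_3 = Round(s_2, k_2) = 0x2CD2DE

0x2CD2DE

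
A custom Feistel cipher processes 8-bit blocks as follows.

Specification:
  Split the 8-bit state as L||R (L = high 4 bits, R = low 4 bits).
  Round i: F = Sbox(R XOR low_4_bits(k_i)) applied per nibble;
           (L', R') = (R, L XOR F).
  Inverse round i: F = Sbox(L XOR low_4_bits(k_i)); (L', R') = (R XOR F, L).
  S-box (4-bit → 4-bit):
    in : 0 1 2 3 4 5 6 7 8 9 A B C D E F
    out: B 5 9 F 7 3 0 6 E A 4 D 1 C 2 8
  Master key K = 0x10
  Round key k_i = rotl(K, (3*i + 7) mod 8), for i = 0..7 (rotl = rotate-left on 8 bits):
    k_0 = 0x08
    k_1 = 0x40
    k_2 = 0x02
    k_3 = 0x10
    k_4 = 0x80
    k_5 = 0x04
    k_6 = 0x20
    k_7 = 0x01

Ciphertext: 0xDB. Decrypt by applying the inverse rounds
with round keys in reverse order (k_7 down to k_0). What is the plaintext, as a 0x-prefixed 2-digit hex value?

s_0 = ciphertext = 0xDB
s_1 = InvRound(s_0, k_7) = 0xAD
s_2 = InvRound(s_1, k_6) = 0x9A
s_3 = InvRound(s_2, k_5) = 0x69
s_4 = InvRound(s_3, k_4) = 0x96
s_5 = InvRound(s_4, k_3) = 0xC9
s_6 = InvRound(s_5, k_2) = 0xBC
s_7 = InvRound(s_6, k_1) = 0x1B
s_8 = InvRound(s_7, k_0) = 0x11

0x11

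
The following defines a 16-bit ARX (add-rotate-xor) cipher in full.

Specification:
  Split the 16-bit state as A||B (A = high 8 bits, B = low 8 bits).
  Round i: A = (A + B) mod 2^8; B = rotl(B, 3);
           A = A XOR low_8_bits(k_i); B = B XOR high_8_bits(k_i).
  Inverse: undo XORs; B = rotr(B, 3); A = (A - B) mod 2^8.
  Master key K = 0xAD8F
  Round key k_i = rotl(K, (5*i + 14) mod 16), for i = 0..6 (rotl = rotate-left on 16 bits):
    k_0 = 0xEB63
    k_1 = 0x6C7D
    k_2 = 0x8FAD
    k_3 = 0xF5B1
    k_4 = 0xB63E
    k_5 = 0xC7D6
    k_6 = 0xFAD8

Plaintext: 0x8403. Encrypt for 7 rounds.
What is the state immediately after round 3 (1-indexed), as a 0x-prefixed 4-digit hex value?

s_0 = plaintext = 0x8403
s_1 = Round(s_0, k_0) = 0xE4F3
s_2 = Round(s_1, k_1) = 0xAAF3
s_3 = Round(s_2, k_2) = 0x3010
s_4 = Round(s_3, k_3) = 0xF175
s_5 = Round(s_4, k_4) = 0x581D
s_6 = Round(s_5, k_5) = 0xA32F
s_7 = Round(s_6, k_6) = 0x0A83

0x3010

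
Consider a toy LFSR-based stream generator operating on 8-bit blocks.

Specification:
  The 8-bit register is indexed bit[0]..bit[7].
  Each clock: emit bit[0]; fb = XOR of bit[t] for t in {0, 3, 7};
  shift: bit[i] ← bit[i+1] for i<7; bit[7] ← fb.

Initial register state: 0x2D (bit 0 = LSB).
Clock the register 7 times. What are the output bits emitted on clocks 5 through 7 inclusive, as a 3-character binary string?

010

reg_0 = 0x2D
clock 1: out=1, reg = 0x16
clock 2: out=0, reg = 0x0B
clock 3: out=1, reg = 0x05
clock 4: out=1, reg = 0x82
clock 5: out=0, reg = 0xC1
clock 6: out=1, reg = 0x60
clock 7: out=0, reg = 0x30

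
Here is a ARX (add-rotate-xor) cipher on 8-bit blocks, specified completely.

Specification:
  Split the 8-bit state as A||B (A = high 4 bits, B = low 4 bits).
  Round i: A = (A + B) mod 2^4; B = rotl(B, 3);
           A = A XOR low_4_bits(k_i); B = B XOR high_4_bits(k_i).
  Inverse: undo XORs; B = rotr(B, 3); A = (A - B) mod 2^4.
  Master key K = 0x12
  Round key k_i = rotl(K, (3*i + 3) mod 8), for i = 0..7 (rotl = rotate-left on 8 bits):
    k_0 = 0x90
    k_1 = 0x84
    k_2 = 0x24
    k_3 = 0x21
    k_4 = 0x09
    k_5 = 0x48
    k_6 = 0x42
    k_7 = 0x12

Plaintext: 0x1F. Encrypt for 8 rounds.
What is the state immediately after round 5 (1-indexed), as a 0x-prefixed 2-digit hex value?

s_0 = plaintext = 0x1F
s_1 = Round(s_0, k_0) = 0x06
s_2 = Round(s_1, k_1) = 0x2B
s_3 = Round(s_2, k_2) = 0x9F
s_4 = Round(s_3, k_3) = 0x9D
s_5 = Round(s_4, k_4) = 0xFE
s_6 = Round(s_5, k_5) = 0x53
s_7 = Round(s_6, k_6) = 0xAD
s_8 = Round(s_7, k_7) = 0x5F

0xFE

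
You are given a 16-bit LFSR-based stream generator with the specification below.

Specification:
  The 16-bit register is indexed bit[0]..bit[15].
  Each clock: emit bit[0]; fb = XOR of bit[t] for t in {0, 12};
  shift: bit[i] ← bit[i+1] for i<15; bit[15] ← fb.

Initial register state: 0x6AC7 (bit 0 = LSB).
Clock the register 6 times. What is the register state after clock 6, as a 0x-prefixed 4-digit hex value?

0x45AB

reg_0 = 0x6AC7
clock 1: out=1, reg = 0xB563
clock 2: out=1, reg = 0x5AB1
clock 3: out=1, reg = 0x2D58
clock 4: out=0, reg = 0x16AC
clock 5: out=0, reg = 0x8B56
clock 6: out=0, reg = 0x45AB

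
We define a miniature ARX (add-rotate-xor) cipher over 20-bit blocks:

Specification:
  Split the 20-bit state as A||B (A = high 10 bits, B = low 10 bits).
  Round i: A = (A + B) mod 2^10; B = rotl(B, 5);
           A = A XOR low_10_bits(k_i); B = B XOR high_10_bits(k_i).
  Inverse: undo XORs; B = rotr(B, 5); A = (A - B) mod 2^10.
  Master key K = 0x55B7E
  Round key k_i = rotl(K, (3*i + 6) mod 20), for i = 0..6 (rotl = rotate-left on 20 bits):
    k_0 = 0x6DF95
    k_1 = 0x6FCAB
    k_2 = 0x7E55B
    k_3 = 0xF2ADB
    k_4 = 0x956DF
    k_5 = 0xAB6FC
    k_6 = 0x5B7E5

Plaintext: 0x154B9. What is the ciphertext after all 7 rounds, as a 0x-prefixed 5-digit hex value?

s_0 = plaintext = 0x154B9
s_1 = Round(s_0, k_0) = 0xA6E92
s_2 = Round(s_1, k_1) = 0x61BEB
s_3 = Round(s_2, k_2) = 0x0A886
s_4 = Round(s_3, k_3) = 0x9AF0E
s_5 = Round(s_4, k_4) = 0xE9B8D
s_6 = Round(s_5, k_5) = 0x73F11
s_7 = Round(s_6, k_6) = 0xC1755

0xC1755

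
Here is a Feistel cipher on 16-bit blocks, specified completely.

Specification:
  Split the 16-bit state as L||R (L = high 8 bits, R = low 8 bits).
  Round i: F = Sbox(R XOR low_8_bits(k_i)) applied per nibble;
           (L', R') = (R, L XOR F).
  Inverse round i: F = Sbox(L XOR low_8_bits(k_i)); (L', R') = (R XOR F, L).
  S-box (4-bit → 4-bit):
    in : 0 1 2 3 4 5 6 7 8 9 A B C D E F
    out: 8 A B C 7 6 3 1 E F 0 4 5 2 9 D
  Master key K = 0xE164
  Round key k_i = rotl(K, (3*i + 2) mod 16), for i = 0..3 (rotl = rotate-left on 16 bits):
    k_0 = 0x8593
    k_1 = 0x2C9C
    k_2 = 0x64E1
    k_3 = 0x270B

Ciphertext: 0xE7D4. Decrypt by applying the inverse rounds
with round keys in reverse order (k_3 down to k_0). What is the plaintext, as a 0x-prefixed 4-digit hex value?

s_0 = ciphertext = 0xE7D4
s_1 = InvRound(s_0, k_3) = 0x41E7
s_2 = InvRound(s_1, k_2) = 0xEF41
s_3 = InvRound(s_2, k_1) = 0x5DEF
s_4 = InvRound(s_3, k_0) = 0xB65D

0xB65D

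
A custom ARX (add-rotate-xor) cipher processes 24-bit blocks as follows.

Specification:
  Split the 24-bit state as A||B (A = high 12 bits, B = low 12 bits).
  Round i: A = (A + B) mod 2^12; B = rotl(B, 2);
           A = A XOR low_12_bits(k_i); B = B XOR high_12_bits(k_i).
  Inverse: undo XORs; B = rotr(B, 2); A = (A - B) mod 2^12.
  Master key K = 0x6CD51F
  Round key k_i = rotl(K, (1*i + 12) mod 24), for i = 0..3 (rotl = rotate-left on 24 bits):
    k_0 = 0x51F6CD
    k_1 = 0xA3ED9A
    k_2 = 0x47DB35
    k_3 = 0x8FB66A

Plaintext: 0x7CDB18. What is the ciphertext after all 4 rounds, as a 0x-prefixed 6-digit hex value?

s_0 = plaintext = 0x7CDB18
s_1 = Round(s_0, k_0) = 0x42897D
s_2 = Round(s_1, k_1) = 0x03FFC8
s_3 = Round(s_2, k_2) = 0xB32B5E
s_4 = Round(s_3, k_3) = 0x0FA581

0x0FA581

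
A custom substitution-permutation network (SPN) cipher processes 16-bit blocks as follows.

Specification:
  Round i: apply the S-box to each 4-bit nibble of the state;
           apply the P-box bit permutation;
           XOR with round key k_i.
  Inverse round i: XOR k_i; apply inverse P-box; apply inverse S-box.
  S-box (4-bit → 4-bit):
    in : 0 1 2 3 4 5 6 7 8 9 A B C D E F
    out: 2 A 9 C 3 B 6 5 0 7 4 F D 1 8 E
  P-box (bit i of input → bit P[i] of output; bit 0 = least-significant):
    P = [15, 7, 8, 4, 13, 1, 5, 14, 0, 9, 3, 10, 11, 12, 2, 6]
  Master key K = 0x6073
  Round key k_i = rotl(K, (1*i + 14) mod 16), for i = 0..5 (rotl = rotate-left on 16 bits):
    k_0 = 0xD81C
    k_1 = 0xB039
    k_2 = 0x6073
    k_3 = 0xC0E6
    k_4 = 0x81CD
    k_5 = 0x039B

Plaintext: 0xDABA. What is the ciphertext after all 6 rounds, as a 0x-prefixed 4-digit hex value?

0x6833

s_0 = plaintext = 0xDABA
s_1 = Round(s_0, k_0) = 0xB136
s_2 = Round(s_1, k_1) = 0xEFDD
s_3 = Round(s_2, k_2) = 0xC63B
s_4 = Round(s_3, k_3) = 0x0B1A
s_5 = Round(s_4, k_4) = 0xD6C6
s_6 = Round(s_5, k_5) = 0x6833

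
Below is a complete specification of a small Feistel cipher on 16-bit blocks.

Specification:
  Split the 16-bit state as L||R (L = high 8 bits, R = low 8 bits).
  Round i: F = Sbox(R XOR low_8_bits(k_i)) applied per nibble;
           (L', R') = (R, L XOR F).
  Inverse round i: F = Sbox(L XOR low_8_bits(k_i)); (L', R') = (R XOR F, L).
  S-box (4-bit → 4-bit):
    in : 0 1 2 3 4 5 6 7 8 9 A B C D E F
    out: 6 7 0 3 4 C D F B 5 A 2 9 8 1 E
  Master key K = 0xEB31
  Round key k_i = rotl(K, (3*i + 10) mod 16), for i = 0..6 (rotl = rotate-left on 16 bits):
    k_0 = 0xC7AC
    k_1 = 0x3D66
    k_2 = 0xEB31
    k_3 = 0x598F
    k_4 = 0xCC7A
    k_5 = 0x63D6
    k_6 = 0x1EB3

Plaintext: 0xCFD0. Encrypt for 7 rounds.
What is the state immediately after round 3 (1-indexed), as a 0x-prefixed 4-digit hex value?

s_0 = plaintext = 0xCFD0
s_1 = Round(s_0, k_0) = 0xD036
s_2 = Round(s_1, k_1) = 0x3616
s_3 = Round(s_2, k_2) = 0x1639
s_4 = Round(s_3, k_3) = 0x393B
s_5 = Round(s_4, k_4) = 0x3B7E
s_6 = Round(s_5, k_5) = 0x7E90
s_7 = Round(s_6, k_6) = 0x907D

0x1639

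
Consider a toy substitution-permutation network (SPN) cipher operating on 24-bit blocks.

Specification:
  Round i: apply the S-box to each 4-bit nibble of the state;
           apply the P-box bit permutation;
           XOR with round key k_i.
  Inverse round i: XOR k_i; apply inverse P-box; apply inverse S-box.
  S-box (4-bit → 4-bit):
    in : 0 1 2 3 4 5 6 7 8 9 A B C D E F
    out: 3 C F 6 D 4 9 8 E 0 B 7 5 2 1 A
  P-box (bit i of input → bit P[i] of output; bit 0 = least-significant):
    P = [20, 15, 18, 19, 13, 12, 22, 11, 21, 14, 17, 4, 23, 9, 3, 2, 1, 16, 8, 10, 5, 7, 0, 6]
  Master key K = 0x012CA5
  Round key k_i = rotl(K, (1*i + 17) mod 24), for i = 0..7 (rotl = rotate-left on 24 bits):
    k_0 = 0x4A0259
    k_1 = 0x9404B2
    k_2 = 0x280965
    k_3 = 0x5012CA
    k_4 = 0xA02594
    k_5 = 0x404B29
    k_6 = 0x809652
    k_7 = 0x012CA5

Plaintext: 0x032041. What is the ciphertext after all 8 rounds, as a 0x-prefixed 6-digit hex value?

0x9C8909

s_0 = plaintext = 0x032041
s_1 = Round(s_0, k_0) = 0xA769F5
s_2 = Round(s_1, k_1) = 0x101856
s_3 = Round(s_2, k_2) = 0x73493A
s_4 = Round(s_3, k_3) = 0x898386
s_5 = Round(s_4, k_4) = 0xFA7F59
s_6 = Round(s_5, k_5) = 0x010FFF
s_7 = Round(s_6, k_6) = 0x0849E2
s_8 = Round(s_7, k_7) = 0x9C8909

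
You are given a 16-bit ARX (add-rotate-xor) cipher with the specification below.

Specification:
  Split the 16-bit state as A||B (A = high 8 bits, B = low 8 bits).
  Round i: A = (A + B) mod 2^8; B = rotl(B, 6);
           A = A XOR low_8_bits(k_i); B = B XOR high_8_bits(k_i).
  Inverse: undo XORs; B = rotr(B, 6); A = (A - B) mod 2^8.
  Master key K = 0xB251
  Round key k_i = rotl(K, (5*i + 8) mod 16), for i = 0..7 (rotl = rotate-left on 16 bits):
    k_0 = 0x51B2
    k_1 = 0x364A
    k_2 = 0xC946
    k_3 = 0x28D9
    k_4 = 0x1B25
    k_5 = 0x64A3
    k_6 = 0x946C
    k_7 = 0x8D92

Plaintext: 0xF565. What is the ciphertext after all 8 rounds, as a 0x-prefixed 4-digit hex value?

0x589B

s_0 = plaintext = 0xF565
s_1 = Round(s_0, k_0) = 0xE808
s_2 = Round(s_1, k_1) = 0xBA34
s_3 = Round(s_2, k_2) = 0xA8C4
s_4 = Round(s_3, k_3) = 0xB519
s_5 = Round(s_4, k_4) = 0xEB5D
s_6 = Round(s_5, k_5) = 0xEB33
s_7 = Round(s_6, k_6) = 0x7258
s_8 = Round(s_7, k_7) = 0x589B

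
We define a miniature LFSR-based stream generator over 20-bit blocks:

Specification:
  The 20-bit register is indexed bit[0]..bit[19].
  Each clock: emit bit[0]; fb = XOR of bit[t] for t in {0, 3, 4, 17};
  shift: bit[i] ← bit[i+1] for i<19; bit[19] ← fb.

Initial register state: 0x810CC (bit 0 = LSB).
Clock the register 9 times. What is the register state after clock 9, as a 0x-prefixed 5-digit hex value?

reg_0 = 0x810CC
clock 1: out=0, reg = 0xC0866
clock 2: out=0, reg = 0x60433
clock 3: out=1, reg = 0xB0219
clock 4: out=1, reg = 0x5810C
clock 5: out=0, reg = 0xAC086
clock 6: out=0, reg = 0xD6043
clock 7: out=1, reg = 0xEB021
clock 8: out=1, reg = 0x75810
clock 9: out=0, reg = 0x3AC08

0x3AC08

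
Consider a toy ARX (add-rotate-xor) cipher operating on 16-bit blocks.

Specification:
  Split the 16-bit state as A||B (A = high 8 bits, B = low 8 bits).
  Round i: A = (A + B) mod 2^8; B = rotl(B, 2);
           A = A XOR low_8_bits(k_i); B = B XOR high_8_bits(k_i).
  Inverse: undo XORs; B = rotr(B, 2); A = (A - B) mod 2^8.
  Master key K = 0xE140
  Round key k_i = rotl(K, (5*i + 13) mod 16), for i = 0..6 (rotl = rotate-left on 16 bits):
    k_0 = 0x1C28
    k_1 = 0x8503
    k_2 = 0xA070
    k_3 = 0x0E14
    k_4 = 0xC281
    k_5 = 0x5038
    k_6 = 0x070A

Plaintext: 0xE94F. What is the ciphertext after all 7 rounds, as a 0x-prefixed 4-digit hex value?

s_0 = plaintext = 0xE94F
s_1 = Round(s_0, k_0) = 0x1021
s_2 = Round(s_1, k_1) = 0x3201
s_3 = Round(s_2, k_2) = 0x43A4
s_4 = Round(s_3, k_3) = 0xF39C
s_5 = Round(s_4, k_4) = 0x0EB0
s_6 = Round(s_5, k_5) = 0x8692
s_7 = Round(s_6, k_6) = 0x124D

0x124D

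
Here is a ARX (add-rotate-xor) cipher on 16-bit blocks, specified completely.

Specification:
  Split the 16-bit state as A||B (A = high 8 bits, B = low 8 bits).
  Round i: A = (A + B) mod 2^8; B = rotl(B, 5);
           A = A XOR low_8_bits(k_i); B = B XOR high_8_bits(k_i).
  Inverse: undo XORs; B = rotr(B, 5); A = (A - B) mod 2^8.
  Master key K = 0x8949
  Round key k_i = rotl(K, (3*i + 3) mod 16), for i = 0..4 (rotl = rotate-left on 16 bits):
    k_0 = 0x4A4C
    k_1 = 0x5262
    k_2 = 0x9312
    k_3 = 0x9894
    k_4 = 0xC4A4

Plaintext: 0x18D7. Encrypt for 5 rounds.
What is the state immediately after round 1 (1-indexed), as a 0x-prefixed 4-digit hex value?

s_0 = plaintext = 0x18D7
s_1 = Round(s_0, k_0) = 0xA3B0
s_2 = Round(s_1, k_1) = 0x3144
s_3 = Round(s_2, k_2) = 0x671B
s_4 = Round(s_3, k_3) = 0x16FB
s_5 = Round(s_4, k_4) = 0xB5BB

0xA3B0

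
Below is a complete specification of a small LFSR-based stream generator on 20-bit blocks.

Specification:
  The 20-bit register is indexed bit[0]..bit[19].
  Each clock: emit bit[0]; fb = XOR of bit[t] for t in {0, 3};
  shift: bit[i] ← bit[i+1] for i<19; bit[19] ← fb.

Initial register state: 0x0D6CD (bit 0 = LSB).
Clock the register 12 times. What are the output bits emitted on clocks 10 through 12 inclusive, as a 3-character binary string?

110

reg_0 = 0x0D6CD
clock 1: out=1, reg = 0x06B66
clock 2: out=0, reg = 0x035B3
clock 3: out=1, reg = 0x81AD9
clock 4: out=1, reg = 0x40D6C
clock 5: out=0, reg = 0xA06B6
clock 6: out=0, reg = 0x5035B
clock 7: out=1, reg = 0x281AD
clock 8: out=1, reg = 0x140D6
clock 9: out=0, reg = 0x0A06B
clock 10: out=1, reg = 0x05035
clock 11: out=1, reg = 0x8281A
clock 12: out=0, reg = 0xC140D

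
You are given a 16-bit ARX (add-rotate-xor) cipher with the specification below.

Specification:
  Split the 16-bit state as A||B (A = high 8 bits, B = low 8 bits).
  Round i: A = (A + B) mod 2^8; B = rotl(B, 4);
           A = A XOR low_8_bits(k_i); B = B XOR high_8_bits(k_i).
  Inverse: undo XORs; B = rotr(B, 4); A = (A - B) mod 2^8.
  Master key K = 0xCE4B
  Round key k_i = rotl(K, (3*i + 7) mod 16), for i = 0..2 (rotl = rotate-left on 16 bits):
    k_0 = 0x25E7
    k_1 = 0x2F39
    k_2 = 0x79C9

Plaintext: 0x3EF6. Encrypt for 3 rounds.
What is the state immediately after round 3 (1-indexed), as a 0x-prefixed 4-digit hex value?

0x66C1

s_0 = plaintext = 0x3EF6
s_1 = Round(s_0, k_0) = 0xD34A
s_2 = Round(s_1, k_1) = 0x248B
s_3 = Round(s_2, k_2) = 0x66C1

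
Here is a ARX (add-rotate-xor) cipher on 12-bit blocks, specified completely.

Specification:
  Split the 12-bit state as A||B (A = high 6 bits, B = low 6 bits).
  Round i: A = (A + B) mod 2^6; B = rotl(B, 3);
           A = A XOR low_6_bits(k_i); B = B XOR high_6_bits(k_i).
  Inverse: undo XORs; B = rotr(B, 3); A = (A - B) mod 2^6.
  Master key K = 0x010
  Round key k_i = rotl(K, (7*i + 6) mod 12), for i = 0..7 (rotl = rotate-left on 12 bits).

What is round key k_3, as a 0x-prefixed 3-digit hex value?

0x080

K = 0x010
k_0 = rotl(K, (7*0+6) mod 12) = rotl(K, 6) = 0x400
k_1 = rotl(K, (7*1+6) mod 12) = rotl(K, 1) = 0x020
k_2 = rotl(K, (7*2+6) mod 12) = rotl(K, 8) = 0x001
k_3 = rotl(K, (7*3+6) mod 12) = rotl(K, 3) = 0x080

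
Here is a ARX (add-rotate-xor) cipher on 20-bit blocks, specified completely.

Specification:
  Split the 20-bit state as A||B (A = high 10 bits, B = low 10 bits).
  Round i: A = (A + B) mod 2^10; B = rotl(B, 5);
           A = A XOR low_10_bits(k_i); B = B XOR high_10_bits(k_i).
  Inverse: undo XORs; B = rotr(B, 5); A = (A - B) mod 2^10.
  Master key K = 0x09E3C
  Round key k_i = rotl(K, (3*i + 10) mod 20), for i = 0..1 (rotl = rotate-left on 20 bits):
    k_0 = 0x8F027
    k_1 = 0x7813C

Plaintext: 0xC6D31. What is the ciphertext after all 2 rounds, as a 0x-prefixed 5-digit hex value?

s_0 = plaintext = 0xC6D31
s_1 = Round(s_0, k_0) = 0x1AC15
s_2 = Round(s_1, k_1) = 0x6F340

0x6F340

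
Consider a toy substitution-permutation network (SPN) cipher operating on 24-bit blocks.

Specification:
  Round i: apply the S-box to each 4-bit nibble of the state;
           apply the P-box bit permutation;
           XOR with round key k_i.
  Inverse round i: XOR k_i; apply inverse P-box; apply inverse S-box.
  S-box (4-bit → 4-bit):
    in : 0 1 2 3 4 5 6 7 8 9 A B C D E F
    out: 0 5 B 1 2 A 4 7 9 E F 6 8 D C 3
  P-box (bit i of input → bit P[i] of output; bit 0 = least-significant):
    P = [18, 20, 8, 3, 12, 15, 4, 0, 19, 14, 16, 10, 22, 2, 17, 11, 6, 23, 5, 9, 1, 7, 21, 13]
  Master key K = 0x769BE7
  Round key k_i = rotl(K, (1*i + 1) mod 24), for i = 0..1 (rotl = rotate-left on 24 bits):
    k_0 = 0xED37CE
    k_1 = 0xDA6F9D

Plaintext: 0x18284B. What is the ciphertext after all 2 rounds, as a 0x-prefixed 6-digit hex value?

0x745910

s_0 = plaintext = 0x18284B
s_1 = Round(s_0, k_0) = 0x95B888
s_2 = Round(s_1, k_1) = 0x745910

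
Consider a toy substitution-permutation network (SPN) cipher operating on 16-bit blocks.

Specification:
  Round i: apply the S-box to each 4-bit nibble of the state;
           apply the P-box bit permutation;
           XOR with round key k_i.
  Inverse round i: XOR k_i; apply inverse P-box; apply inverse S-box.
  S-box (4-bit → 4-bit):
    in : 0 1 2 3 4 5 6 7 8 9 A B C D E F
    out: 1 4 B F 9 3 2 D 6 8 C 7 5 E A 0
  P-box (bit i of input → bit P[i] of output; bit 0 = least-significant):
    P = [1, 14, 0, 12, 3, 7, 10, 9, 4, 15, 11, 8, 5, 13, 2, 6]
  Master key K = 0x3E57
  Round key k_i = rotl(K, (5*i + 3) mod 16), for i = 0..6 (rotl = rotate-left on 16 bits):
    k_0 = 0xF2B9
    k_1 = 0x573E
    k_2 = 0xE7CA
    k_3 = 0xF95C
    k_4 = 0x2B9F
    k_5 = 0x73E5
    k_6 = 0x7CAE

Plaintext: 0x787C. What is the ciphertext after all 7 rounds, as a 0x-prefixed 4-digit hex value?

0x0C2D

s_0 = plaintext = 0x787C
s_1 = Round(s_0, k_0) = 0x7CD6
s_2 = Round(s_1, k_1) = 0x19CA
s_3 = Round(s_2, k_2) = 0xF2C7
s_4 = Round(s_3, k_3) = 0x6C47
s_5 = Round(s_4, k_4) = 0x1184
s_6 = Round(s_5, k_5) = 0x6F63
s_7 = Round(s_6, k_6) = 0x0C2D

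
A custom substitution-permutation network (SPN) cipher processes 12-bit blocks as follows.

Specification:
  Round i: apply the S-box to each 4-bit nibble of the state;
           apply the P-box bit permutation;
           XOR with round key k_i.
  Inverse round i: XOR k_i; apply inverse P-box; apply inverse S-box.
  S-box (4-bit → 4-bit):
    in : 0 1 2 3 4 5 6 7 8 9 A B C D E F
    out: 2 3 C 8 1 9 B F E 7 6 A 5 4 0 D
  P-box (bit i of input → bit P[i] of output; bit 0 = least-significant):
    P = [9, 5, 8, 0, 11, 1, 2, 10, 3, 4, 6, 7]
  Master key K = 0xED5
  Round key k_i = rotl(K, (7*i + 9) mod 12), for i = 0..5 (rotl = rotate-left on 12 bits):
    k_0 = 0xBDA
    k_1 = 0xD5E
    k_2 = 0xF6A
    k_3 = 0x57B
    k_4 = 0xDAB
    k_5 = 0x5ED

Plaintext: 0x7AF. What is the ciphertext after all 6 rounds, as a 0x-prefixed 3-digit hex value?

0xA1A

s_0 = plaintext = 0x7AF
s_1 = Round(s_0, k_0) = 0x805
s_2 = Round(s_1, k_1) = 0xF8D
s_3 = Round(s_2, k_2) = 0xAA4
s_4 = Round(s_3, k_3) = 0x72D
s_5 = Round(s_4, k_4) = 0x877
s_6 = Round(s_5, k_5) = 0xA1A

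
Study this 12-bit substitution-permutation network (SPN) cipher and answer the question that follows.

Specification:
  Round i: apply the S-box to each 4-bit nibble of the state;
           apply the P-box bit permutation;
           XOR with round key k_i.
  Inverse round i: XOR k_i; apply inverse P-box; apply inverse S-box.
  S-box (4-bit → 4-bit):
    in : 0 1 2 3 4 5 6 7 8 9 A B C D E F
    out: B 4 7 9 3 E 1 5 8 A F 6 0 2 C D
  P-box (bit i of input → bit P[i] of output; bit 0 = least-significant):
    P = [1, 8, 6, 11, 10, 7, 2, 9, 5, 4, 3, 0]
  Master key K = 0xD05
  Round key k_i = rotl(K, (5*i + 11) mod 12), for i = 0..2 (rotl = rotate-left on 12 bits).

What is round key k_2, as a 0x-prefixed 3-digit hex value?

0xBA0

K = 0xD05
k_0 = rotl(K, (5*0+11) mod 12) = rotl(K, 11) = 0xE82
k_1 = rotl(K, (5*1+11) mod 12) = rotl(K, 4) = 0x05D
k_2 = rotl(K, (5*2+11) mod 12) = rotl(K, 9) = 0xBA0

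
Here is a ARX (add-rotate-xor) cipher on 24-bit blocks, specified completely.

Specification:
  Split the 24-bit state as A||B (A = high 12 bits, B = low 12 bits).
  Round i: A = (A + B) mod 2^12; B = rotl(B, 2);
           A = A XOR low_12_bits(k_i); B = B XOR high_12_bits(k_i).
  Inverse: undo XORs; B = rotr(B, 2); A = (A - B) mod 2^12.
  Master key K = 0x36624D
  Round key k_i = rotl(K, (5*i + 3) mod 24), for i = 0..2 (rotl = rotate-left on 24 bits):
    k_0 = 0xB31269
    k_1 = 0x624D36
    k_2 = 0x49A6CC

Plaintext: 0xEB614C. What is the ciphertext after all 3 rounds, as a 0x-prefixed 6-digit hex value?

0xDB1C15

s_0 = plaintext = 0xEB614C
s_1 = Round(s_0, k_0) = 0x26BE01
s_2 = Round(s_1, k_1) = 0xD5AE23
s_3 = Round(s_2, k_2) = 0xDB1C15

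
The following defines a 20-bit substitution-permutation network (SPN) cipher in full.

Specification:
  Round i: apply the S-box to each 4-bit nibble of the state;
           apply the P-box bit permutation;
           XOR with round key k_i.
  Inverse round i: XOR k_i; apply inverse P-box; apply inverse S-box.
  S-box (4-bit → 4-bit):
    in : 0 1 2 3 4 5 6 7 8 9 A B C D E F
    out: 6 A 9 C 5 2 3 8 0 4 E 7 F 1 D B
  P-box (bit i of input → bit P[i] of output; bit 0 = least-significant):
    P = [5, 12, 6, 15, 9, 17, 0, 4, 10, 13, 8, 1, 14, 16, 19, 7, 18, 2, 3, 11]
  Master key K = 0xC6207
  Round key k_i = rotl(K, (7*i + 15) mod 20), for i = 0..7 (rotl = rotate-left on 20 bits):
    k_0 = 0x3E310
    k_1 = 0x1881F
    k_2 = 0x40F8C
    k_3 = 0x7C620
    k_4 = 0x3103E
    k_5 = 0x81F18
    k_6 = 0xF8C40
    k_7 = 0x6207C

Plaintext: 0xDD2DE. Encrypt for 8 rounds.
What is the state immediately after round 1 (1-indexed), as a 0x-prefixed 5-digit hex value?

s_0 = plaintext = 0xDD2DE
s_1 = Round(s_0, k_0) = 0x72572
s_2 = Round(s_1, k_1) = 0x160AF
s_3 = Round(s_2, k_2) = 0x7F6B9
s_4 = Round(s_3, k_3) = 0x4A8E1
s_5 = Round(s_4, k_4) = 0xE82A7
s_6 = Round(s_5, k_5) = 0xE9303
s_7 = Round(s_6, k_6) = 0x1050B
s_8 = Round(s_7, k_7) = 0xD1819

0x72572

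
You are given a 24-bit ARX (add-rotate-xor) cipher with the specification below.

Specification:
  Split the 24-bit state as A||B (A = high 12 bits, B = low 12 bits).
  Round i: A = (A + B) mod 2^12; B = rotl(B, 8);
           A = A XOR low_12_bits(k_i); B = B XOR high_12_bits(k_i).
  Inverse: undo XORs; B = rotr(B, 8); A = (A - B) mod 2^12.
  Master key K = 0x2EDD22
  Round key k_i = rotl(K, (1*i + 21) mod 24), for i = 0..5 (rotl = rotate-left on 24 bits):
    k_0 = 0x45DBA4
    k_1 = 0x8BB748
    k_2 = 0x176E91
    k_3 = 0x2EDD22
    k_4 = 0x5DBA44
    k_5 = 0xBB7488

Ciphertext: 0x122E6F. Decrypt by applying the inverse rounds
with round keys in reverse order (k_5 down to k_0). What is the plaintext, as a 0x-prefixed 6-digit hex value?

s_0 = ciphertext = 0x122E6F
s_1 = InvRound(s_0, k_5) = 0x825D85
s_2 = InvRound(s_1, k_4) = 0xC795E8
s_3 = InvRound(s_2, k_3) = 0x104057
s_4 = InvRound(s_3, k_2) = 0xD84211
s_5 = InvRound(s_4, k_1) = 0x022AAA
s_6 = InvRound(s_5, k_0) = 0xC08F7E

0xC08F7E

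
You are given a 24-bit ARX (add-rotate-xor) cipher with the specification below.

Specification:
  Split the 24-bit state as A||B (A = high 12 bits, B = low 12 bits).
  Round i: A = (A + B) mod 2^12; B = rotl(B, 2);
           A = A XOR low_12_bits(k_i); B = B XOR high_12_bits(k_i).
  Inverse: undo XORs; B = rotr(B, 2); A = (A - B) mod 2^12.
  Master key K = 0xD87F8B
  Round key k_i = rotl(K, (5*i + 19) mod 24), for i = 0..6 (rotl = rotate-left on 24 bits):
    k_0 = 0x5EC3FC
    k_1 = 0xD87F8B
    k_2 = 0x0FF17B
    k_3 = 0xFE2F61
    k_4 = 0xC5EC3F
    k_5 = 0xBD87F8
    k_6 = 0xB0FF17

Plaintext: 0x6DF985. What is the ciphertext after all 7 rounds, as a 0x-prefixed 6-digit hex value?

s_0 = plaintext = 0x6DF985
s_1 = Round(s_0, k_0) = 0x3983FA
s_2 = Round(s_1, k_1) = 0x81926F
s_3 = Round(s_2, k_2) = 0xBF3943
s_4 = Round(s_3, k_3) = 0xA57AEC
s_5 = Round(s_4, k_4) = 0x97C7EC
s_6 = Round(s_5, k_5) = 0x690469
s_7 = Round(s_6, k_6) = 0x5EEAAA

0x5EEAAA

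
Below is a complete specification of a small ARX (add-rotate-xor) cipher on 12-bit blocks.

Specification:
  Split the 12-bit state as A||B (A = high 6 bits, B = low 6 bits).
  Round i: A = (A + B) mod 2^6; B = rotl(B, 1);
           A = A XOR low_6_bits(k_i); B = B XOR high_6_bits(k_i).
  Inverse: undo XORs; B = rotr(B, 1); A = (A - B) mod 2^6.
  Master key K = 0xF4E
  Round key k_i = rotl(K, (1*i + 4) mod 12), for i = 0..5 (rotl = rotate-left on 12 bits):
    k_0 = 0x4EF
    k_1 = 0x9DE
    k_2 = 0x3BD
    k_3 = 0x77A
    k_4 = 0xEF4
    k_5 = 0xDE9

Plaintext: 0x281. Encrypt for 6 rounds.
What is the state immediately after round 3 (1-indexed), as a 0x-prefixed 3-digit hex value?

0x344

s_0 = plaintext = 0x281
s_1 = Round(s_0, k_0) = 0x911
s_2 = Round(s_1, k_1) = 0xAC5
s_3 = Round(s_2, k_2) = 0x344
s_4 = Round(s_3, k_3) = 0xAD5
s_5 = Round(s_4, k_4) = 0xD11
s_6 = Round(s_5, k_5) = 0xB15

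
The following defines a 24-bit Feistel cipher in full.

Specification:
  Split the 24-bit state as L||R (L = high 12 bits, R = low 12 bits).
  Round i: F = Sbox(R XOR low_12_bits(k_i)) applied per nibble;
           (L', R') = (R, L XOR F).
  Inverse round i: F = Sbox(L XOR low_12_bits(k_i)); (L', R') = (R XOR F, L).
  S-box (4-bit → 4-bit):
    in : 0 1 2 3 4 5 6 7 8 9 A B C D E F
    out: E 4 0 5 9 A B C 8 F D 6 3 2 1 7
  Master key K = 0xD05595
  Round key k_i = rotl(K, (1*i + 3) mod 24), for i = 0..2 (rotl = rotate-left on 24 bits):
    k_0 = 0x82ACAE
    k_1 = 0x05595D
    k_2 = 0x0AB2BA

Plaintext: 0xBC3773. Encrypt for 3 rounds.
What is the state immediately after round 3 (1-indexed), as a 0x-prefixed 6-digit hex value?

0xE10E3C

s_0 = plaintext = 0xBC3773
s_1 = Round(s_0, k_0) = 0x773DE1
s_2 = Round(s_1, k_1) = 0xDE1E10
s_3 = Round(s_2, k_2) = 0xE10E3C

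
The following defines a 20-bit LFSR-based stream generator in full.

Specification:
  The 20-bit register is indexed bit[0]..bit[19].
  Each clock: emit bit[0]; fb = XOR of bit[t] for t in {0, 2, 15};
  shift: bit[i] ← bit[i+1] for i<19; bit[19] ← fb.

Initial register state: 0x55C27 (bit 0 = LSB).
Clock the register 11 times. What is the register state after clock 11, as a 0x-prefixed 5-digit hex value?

0xF48AB

reg_0 = 0x55C27
clock 1: out=1, reg = 0x2AE13
clock 2: out=1, reg = 0x15709
clock 3: out=1, reg = 0x8AB84
clock 4: out=0, reg = 0x455C2
clock 5: out=0, reg = 0x22AE1
clock 6: out=1, reg = 0x91570
clock 7: out=0, reg = 0x48AB8
clock 8: out=0, reg = 0xA455C
clock 9: out=0, reg = 0xD22AE
clock 10: out=0, reg = 0xE9157
clock 11: out=1, reg = 0xF48AB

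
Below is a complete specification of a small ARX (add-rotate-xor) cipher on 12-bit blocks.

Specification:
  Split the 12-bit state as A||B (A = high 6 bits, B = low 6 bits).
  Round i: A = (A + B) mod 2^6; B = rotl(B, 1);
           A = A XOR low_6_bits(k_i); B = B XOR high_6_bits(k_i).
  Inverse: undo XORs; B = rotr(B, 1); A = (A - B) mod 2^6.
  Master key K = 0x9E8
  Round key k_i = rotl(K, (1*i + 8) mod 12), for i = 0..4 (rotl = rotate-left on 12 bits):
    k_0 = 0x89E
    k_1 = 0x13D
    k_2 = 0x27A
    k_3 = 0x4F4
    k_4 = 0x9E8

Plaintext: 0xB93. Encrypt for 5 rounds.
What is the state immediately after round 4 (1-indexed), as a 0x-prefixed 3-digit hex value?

s_0 = plaintext = 0xB93
s_1 = Round(s_0, k_0) = 0x7C4
s_2 = Round(s_1, k_1) = 0x78C
s_3 = Round(s_2, k_2) = 0x411
s_4 = Round(s_3, k_3) = 0x571
s_5 = Round(s_4, k_4) = 0xB84

0x571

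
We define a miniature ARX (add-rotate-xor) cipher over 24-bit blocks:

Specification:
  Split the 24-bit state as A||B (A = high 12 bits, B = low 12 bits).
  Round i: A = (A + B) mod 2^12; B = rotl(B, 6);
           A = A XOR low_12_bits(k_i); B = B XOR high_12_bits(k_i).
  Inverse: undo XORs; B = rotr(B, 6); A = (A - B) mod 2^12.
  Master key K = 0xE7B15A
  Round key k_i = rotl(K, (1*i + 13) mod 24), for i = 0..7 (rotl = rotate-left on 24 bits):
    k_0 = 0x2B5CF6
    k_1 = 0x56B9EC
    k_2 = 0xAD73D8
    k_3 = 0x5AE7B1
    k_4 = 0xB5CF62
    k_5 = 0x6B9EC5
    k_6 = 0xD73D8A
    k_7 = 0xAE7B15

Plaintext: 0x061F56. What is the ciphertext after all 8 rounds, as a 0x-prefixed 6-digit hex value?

s_0 = plaintext = 0x061F56
s_1 = Round(s_0, k_0) = 0x341708
s_2 = Round(s_1, k_1) = 0x3A5777
s_3 = Round(s_2, k_2) = 0x8C470A
s_4 = Round(s_3, k_3) = 0x87F732
s_5 = Round(s_4, k_4) = 0x0D37C0
s_6 = Round(s_5, k_5) = 0x6566A6
s_7 = Round(s_6, k_6) = 0x1764E9
s_8 = Round(s_7, k_7) = 0xD4A0B4

0xD4A0B4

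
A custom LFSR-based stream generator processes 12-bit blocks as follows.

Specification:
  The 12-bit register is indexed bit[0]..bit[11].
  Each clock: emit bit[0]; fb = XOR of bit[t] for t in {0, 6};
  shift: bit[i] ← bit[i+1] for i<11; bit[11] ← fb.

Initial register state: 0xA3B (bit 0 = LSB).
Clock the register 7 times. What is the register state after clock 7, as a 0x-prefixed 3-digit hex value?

0xA74

reg_0 = 0xA3B
clock 1: out=1, reg = 0xD1D
clock 2: out=1, reg = 0xE8E
clock 3: out=0, reg = 0x747
clock 4: out=1, reg = 0x3A3
clock 5: out=1, reg = 0x9D1
clock 6: out=1, reg = 0x4E8
clock 7: out=0, reg = 0xA74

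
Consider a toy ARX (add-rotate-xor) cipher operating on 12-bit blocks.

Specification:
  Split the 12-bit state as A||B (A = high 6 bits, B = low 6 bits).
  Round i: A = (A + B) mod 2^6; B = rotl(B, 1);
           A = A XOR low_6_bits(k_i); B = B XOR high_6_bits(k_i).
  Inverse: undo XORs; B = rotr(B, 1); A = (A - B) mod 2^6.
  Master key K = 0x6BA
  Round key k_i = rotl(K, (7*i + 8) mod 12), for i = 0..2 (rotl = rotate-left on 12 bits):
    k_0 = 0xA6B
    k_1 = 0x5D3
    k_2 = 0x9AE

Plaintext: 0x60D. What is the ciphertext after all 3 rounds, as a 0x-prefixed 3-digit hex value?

0xB07

s_0 = plaintext = 0x60D
s_1 = Round(s_0, k_0) = 0x3B3
s_2 = Round(s_1, k_1) = 0x4B0
s_3 = Round(s_2, k_2) = 0xB07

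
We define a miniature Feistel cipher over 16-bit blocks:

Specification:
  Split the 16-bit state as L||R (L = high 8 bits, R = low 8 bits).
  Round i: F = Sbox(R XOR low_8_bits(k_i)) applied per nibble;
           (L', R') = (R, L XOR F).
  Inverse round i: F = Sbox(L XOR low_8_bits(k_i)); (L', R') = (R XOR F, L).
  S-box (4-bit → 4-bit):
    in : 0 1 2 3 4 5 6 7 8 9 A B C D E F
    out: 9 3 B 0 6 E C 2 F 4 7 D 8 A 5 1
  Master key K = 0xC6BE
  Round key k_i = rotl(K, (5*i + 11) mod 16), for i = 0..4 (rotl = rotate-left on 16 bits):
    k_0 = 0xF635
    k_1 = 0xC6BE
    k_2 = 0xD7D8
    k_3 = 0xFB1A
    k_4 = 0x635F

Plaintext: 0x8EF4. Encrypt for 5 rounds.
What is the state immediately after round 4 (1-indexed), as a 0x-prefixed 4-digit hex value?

s_0 = plaintext = 0x8EF4
s_1 = Round(s_0, k_0) = 0xF40D
s_2 = Round(s_1, k_1) = 0x0D24
s_3 = Round(s_2, k_2) = 0x2415
s_4 = Round(s_3, k_3) = 0x15B5
s_5 = Round(s_4, k_4) = 0xB542

0x15B5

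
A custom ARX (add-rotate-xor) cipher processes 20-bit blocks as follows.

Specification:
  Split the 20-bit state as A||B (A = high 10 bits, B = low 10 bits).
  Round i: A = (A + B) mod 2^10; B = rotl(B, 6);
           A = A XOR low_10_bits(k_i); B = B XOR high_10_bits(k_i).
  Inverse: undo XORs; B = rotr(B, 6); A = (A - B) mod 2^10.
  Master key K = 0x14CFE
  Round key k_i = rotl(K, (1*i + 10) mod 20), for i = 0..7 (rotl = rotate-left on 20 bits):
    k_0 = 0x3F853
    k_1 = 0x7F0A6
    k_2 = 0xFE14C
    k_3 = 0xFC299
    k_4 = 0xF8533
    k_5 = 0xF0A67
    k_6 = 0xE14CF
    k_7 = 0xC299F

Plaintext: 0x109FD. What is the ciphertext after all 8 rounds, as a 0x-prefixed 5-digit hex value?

0xB39EE

s_0 = plaintext = 0x109FD
s_1 = Round(s_0, k_0) = 0x9B3A1
s_2 = Round(s_1, k_1) = 0xAAD86
s_3 = Round(s_2, k_2) = 0x5F660
s_4 = Round(s_3, k_3) = 0x513D6
s_5 = Round(s_4, k_4) = 0x0A65C
s_6 = Round(s_5, k_5) = 0x388E7
s_7 = Round(s_6, k_6) = 0x41A4B
s_8 = Round(s_7, k_7) = 0xB39EE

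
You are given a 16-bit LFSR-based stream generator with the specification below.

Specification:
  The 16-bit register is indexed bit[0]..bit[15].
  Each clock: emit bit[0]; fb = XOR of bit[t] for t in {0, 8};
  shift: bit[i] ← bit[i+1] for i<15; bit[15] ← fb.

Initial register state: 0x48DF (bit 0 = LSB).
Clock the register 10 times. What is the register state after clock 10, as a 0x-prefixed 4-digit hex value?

0xE5D2

reg_0 = 0x48DF
clock 1: out=1, reg = 0xA46F
clock 2: out=1, reg = 0xD237
clock 3: out=1, reg = 0xE91B
clock 4: out=1, reg = 0x748D
clock 5: out=1, reg = 0xBA46
clock 6: out=0, reg = 0x5D23
clock 7: out=1, reg = 0x2E91
clock 8: out=1, reg = 0x9748
clock 9: out=0, reg = 0xCBA4
clock 10: out=0, reg = 0xE5D2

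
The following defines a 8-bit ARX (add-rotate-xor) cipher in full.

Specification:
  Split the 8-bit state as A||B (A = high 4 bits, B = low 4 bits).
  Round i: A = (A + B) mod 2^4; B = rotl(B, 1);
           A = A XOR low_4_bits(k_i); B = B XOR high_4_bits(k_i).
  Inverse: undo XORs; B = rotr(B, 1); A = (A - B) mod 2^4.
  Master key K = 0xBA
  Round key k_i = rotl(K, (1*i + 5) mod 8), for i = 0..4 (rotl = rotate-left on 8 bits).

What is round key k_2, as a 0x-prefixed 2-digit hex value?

K = 0xBA
k_0 = rotl(K, (1*0+5) mod 8) = rotl(K, 5) = 0x57
k_1 = rotl(K, (1*1+5) mod 8) = rotl(K, 6) = 0xAE
k_2 = rotl(K, (1*2+5) mod 8) = rotl(K, 7) = 0x5D

0x5D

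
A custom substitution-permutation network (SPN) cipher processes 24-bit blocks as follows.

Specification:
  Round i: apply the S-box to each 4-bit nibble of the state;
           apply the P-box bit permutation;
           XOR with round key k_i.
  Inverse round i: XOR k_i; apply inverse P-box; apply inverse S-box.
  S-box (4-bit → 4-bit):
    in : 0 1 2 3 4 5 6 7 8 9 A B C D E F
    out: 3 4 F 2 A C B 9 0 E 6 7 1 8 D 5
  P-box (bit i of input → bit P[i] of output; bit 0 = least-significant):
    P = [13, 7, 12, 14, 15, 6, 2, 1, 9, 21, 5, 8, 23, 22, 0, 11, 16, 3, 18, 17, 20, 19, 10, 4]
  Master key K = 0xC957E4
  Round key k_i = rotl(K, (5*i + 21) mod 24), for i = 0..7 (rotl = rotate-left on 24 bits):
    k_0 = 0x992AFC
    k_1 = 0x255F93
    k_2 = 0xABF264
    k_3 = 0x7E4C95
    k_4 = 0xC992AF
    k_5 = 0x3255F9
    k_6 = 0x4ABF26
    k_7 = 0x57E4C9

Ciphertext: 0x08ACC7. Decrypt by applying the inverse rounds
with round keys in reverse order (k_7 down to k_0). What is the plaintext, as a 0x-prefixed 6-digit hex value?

0xE9F2D7

s_0 = ciphertext = 0x08ACC7
s_1 = InvRound(s_0, k_7) = 0x02485D
s_2 = InvRound(s_1, k_6) = 0x93AE6E
s_3 = InvRound(s_2, k_5) = 0xDCE6E2
s_4 = InvRound(s_3, k_4) = 0xFB18AE
s_5 = InvRound(s_4, k_3) = 0x5BF1D5
s_6 = InvRound(s_5, k_2) = 0x78B283
s_7 = InvRound(s_6, k_1) = 0x2F4DC7
s_8 = InvRound(s_7, k_0) = 0xE9F2D7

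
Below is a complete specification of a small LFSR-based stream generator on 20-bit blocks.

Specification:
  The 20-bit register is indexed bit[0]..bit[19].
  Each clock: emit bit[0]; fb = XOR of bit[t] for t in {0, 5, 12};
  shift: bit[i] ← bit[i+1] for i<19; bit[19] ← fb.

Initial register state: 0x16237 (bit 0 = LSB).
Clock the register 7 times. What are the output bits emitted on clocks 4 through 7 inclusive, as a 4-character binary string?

0110

reg_0 = 0x16237
clock 1: out=1, reg = 0x0B11B
clock 2: out=1, reg = 0x0588D
clock 3: out=1, reg = 0x02C46
clock 4: out=0, reg = 0x01623
clock 5: out=1, reg = 0x80B11
clock 6: out=1, reg = 0xC0588
clock 7: out=0, reg = 0x602C4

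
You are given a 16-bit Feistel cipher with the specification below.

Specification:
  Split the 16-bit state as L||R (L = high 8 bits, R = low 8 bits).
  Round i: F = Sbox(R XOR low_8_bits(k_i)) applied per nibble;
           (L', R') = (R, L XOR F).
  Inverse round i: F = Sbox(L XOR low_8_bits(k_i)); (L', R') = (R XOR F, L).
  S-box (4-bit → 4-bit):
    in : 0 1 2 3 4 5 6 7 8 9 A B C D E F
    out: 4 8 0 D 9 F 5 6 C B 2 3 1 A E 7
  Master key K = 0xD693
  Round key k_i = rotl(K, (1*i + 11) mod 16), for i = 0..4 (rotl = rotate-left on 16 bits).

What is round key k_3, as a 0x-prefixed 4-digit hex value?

K = 0xD693
k_0 = rotl(K, (1*0+11) mod 16) = rotl(K, 11) = 0x9EB4
k_1 = rotl(K, (1*1+11) mod 16) = rotl(K, 12) = 0x3D69
k_2 = rotl(K, (1*2+11) mod 16) = rotl(K, 13) = 0x7AD2
k_3 = rotl(K, (1*3+11) mod 16) = rotl(K, 14) = 0xF5A4

0xF5A4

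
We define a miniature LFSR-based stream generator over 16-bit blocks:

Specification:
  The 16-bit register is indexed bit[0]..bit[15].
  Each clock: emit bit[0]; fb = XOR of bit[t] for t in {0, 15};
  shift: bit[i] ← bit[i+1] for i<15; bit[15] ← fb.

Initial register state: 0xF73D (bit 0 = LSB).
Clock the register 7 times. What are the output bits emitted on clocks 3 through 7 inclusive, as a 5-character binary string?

reg_0 = 0xF73D
clock 1: out=1, reg = 0x7B9E
clock 2: out=0, reg = 0x3DCF
clock 3: out=1, reg = 0x9EE7
clock 4: out=1, reg = 0x4F73
clock 5: out=1, reg = 0xA7B9
clock 6: out=1, reg = 0x53DC
clock 7: out=0, reg = 0x29EE

11110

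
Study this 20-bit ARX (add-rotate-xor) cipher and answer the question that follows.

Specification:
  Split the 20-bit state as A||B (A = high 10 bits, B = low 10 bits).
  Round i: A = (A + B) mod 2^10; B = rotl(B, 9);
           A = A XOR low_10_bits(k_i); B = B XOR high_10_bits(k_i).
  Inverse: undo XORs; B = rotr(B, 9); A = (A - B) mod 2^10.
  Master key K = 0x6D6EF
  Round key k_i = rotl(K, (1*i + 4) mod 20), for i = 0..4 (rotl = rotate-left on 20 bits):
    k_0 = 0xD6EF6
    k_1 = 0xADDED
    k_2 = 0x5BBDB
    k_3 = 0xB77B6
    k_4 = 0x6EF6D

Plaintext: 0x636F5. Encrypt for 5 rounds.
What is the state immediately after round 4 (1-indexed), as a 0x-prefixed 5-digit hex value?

s_0 = plaintext = 0x636F5
s_1 = Round(s_0, k_0) = 0x9D021
s_2 = Round(s_1, k_1) = 0xDE0A7
s_3 = Round(s_2, k_2) = 0xF133D
s_4 = Round(s_3, k_3) = 0x2DD43
s_5 = Round(s_4, k_4) = 0xA5F1A

0x2DD43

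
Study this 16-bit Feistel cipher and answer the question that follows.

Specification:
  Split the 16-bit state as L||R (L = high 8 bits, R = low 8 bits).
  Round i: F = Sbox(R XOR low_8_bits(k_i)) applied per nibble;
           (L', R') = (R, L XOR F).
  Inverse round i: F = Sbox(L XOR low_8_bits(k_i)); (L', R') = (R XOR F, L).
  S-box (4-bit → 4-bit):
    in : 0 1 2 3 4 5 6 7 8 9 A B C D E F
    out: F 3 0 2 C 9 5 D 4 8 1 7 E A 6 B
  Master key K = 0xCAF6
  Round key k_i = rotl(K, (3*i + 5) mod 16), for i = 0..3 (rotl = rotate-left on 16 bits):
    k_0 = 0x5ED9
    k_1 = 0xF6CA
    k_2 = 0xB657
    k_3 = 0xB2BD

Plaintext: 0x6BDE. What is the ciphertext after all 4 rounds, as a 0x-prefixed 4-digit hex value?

s_0 = plaintext = 0x6BDE
s_1 = Round(s_0, k_0) = 0xDE96
s_2 = Round(s_1, k_1) = 0x9640
s_3 = Round(s_2, k_2) = 0x40AB
s_4 = Round(s_3, k_3) = 0xAB75

0xAB75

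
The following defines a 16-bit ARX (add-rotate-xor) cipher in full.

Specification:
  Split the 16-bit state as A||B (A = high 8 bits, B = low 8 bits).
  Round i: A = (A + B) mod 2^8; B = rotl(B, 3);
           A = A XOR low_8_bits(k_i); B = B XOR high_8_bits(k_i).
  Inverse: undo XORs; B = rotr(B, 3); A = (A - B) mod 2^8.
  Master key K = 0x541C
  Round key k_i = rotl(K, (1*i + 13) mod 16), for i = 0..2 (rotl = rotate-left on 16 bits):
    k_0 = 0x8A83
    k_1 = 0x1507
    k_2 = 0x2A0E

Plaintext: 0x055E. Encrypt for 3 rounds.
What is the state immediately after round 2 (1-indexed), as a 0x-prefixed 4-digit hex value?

0x5FD6

s_0 = plaintext = 0x055E
s_1 = Round(s_0, k_0) = 0xE078
s_2 = Round(s_1, k_1) = 0x5FD6
s_3 = Round(s_2, k_2) = 0x3B9C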